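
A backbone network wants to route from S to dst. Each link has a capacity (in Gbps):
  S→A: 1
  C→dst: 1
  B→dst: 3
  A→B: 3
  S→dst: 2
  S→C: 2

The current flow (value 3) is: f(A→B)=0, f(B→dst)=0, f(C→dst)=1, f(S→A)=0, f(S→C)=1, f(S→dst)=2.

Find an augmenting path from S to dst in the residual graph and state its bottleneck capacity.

Residual along S→A→B→dst: S→A: 1, A→B: 3, B→dst: 3.
Bottleneck = min = 1.

S→A→B→dst, bottleneck 1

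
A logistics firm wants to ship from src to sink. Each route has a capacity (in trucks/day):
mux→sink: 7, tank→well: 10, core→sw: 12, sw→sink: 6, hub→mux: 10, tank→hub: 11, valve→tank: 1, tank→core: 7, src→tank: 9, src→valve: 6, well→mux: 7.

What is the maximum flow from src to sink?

10

Augment src→tank→hub→mux→sink: bottleneck 7. Total 7.
Augment src→tank→core→sw→sink: bottleneck 2. Total 9.
Augment src→valve→tank→core→sw→sink: bottleneck 1. Total 10.
No augmenting path remains in the residual graph.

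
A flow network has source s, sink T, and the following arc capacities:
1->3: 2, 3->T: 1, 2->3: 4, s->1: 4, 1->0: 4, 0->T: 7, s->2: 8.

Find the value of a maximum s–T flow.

5

Augment s->1->0->T: bottleneck 4. Total 4.
Augment s->2->3->T: bottleneck 1. Total 5.
No augmenting path remains in the residual graph.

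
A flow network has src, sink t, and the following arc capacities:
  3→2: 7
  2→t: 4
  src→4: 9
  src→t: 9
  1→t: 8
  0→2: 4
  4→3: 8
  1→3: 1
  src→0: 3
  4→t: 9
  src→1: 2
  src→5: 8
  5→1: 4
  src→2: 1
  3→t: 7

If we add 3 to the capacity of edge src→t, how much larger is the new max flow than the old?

3

Original max flow = 28.
After raising cap(src→t), augmenting paths through that edge carry 3 more units.
New max flow = 31. Increase = 3.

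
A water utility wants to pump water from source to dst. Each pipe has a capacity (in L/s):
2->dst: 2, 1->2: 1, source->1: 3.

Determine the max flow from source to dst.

Augment source->1->2->dst: bottleneck 1. Total 1.
No augmenting path remains in the residual graph.

1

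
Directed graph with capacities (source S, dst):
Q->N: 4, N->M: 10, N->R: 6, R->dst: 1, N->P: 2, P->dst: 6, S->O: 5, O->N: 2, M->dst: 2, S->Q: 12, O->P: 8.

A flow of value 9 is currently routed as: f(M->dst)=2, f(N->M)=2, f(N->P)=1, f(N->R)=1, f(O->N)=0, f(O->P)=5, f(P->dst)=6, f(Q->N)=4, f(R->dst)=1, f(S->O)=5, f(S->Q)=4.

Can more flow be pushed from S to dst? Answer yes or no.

No

Residual reachable from S: {Q, S}; dst is not reachable.
Saturated cut: S->O, Q->N with total capacity 9 = current flow value. Flow is maximum.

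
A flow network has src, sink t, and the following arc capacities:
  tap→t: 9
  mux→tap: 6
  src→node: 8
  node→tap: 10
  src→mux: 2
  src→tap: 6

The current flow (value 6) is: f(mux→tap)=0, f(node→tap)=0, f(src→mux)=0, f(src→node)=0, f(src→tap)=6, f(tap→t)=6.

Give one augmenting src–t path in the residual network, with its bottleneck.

src→node→tap→t, bottleneck 3

Residual along src→node→tap→t: src→node: 8, node→tap: 10, tap→t: 3.
Bottleneck = min = 3.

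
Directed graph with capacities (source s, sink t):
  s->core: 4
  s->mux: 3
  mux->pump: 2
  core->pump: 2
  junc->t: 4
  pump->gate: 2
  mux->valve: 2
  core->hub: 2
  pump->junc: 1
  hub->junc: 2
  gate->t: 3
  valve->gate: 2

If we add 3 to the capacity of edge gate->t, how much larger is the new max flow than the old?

Original max flow = 6.
After raising cap(gate->t), augmenting paths through that edge carry 1 more unit.
New max flow = 7. Increase = 1.

1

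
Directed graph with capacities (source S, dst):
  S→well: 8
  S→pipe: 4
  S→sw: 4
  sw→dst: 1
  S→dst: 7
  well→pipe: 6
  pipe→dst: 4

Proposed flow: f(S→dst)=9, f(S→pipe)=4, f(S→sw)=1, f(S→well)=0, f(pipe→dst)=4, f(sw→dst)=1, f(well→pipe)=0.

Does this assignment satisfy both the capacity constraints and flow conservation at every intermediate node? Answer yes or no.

Capacity violated on S→dst: flow 9 > capacity 7.

No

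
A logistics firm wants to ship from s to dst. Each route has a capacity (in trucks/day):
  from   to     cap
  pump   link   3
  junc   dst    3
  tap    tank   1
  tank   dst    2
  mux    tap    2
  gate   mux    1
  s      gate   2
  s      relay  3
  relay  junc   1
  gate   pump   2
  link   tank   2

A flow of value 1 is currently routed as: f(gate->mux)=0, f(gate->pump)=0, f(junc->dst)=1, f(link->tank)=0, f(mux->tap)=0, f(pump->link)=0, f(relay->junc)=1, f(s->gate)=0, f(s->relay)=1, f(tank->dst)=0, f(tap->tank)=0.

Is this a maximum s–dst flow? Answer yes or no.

No

Residual path s->gate->pump->link->tank->dst has bottleneck 2 > 0.
Pushing 2 along it raises the flow to 3, so the given flow is not maximum.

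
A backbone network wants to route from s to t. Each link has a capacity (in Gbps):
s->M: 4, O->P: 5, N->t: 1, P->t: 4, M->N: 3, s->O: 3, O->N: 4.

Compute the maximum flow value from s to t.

4

Augment s->O->P->t: bottleneck 3. Total 3.
Augment s->M->N->t: bottleneck 1. Total 4.
No augmenting path remains in the residual graph.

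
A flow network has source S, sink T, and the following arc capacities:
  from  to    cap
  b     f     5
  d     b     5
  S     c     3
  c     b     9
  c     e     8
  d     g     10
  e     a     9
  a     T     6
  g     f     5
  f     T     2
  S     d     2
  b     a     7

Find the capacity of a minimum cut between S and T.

5

Max flow = 5 (via 2 augmenting paths).
In the residual at optimum, the set reachable from S is {S}.
Cut edges: S->d (cap 2), S->c (cap 3). Sum = 5.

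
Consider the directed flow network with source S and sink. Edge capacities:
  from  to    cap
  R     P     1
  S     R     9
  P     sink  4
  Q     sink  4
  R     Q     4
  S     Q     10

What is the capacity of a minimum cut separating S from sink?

5

Max flow = 5 (via 2 augmenting paths).
In the residual at optimum, the set reachable from S is {Q, R, S}.
Cut edges: R→P (cap 1), Q→sink (cap 4). Sum = 5.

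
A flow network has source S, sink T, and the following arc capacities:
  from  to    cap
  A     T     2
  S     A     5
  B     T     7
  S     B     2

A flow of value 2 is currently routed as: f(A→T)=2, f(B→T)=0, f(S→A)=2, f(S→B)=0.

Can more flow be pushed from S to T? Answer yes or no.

Yes

Residual path S→B→T has bottleneck 2 > 0.
Pushing 2 along it raises the flow to 4, so the given flow is not maximum.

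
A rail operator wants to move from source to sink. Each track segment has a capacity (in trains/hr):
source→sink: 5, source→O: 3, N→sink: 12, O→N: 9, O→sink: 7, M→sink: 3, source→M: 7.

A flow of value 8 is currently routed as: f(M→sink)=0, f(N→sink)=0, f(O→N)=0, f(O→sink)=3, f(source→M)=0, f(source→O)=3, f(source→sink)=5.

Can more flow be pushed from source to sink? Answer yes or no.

Residual path source→M→sink has bottleneck 3 > 0.
Pushing 3 along it raises the flow to 11, so the given flow is not maximum.

Yes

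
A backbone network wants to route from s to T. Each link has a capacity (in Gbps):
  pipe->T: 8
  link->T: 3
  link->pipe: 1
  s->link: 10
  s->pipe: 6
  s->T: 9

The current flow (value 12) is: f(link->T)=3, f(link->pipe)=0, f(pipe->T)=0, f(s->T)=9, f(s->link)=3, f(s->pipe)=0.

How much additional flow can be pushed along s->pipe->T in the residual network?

Residual capacities along the path: s->pipe: 6, pipe->T: 8.
Minimum is 6.

6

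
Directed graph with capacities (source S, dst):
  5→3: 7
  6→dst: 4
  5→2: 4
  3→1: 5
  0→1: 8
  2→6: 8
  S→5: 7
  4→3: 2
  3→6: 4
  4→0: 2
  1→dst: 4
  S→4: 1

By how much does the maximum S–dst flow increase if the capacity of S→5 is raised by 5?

Original max flow = 8.
Even with extra capacity on S→5, another cut of capacity 8 remains binding.
New max flow = 8. Increase = 0.

0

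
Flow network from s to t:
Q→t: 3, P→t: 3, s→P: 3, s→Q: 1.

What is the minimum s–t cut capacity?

4

Max flow = 4 (via 2 augmenting paths).
In the residual at optimum, the set reachable from s is {s}.
Cut edges: s→P (cap 3), s→Q (cap 1). Sum = 4.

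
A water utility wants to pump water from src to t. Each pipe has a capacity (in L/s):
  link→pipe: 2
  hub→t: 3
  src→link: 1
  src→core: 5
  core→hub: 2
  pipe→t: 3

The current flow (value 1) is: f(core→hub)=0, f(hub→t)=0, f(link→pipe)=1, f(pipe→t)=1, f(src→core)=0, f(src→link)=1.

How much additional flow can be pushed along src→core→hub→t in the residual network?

2

Residual capacities along the path: src→core: 5, core→hub: 2, hub→t: 3.
Minimum is 2.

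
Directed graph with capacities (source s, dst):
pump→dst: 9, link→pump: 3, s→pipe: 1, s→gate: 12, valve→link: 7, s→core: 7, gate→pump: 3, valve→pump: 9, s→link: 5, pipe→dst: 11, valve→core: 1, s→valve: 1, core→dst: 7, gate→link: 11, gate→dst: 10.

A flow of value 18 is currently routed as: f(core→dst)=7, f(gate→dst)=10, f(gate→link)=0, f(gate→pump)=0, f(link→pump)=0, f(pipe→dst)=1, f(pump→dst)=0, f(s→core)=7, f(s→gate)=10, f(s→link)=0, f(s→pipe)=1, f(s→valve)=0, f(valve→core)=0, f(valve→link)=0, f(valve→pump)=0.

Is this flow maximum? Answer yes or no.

Residual path s→gate→pump→dst has bottleneck 2 > 0.
Pushing 2 along it raises the flow to 20, so the given flow is not maximum.

No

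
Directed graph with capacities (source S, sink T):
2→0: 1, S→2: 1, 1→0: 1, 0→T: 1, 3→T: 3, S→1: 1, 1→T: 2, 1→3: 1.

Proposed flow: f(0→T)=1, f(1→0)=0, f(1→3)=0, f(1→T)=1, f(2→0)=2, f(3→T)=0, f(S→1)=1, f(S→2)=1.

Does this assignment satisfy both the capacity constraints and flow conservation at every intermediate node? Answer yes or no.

No

Capacity violated on 2→0: flow 2 > capacity 1.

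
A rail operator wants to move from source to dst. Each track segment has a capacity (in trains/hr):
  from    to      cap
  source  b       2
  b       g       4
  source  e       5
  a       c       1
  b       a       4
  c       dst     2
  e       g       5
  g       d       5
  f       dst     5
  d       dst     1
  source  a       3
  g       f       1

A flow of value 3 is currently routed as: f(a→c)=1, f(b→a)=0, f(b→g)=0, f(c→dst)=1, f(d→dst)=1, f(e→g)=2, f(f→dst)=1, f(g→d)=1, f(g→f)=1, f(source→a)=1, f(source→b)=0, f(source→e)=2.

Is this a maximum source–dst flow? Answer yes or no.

Yes

Residual reachable from source: {a, b, d, e, g, source}; dst is not reachable.
Saturated cut: g→f, a→c, d→dst with total capacity 3 = current flow value. Flow is maximum.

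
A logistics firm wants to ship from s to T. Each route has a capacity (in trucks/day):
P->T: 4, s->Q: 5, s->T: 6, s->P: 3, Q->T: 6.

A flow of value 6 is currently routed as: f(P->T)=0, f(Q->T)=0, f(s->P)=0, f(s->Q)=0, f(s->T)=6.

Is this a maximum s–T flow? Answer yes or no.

Residual path s->P->T has bottleneck 3 > 0.
Pushing 3 along it raises the flow to 9, so the given flow is not maximum.

No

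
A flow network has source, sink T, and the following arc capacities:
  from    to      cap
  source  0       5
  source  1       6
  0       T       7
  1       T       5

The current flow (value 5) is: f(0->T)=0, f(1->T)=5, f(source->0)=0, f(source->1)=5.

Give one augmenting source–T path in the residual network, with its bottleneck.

Residual along source->0->T: source->0: 5, 0->T: 7.
Bottleneck = min = 5.

source->0->T, bottleneck 5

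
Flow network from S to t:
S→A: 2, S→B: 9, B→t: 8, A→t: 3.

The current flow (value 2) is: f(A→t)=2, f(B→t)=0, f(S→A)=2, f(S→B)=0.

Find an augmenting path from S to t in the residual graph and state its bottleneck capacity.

Residual along S→B→t: S→B: 9, B→t: 8.
Bottleneck = min = 8.

S→B→t, bottleneck 8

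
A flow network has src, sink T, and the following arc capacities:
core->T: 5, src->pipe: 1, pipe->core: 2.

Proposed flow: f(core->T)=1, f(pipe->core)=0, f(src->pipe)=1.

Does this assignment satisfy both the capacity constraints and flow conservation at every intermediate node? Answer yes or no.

No

Conservation fails at pipe: inflow 1 ≠ outflow 0.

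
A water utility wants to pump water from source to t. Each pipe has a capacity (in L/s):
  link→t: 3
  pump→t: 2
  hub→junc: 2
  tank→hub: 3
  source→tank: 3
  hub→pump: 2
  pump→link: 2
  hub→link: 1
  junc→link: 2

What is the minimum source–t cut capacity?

3

Max flow = 3 (via 2 augmenting paths).
In the residual at optimum, the set reachable from source is {source}.
Cut edges: source→tank (cap 3). Sum = 3.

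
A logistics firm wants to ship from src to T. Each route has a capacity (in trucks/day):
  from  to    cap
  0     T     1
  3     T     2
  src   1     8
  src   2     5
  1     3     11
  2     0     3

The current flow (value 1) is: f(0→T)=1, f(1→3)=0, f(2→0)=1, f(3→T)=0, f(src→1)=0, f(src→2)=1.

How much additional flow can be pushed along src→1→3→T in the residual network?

2

Residual capacities along the path: src→1: 8, 1→3: 11, 3→T: 2.
Minimum is 2.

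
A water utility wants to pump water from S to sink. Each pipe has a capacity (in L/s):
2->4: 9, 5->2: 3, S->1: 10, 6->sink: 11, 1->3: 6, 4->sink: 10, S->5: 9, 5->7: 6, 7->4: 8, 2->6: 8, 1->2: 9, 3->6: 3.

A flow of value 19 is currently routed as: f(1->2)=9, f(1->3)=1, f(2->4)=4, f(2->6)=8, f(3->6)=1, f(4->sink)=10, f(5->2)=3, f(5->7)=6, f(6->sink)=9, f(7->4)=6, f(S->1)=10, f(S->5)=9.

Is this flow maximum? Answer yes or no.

Residual reachable from S: {S}; sink is not reachable.
Saturated cut: S->5, S->1 with total capacity 19 = current flow value. Flow is maximum.

Yes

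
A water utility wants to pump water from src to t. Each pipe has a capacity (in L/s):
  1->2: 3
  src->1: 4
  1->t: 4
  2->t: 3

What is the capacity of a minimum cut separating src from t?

4

Max flow = 4 (via 1 augmenting path).
In the residual at optimum, the set reachable from src is {src}.
Cut edges: src->1 (cap 4). Sum = 4.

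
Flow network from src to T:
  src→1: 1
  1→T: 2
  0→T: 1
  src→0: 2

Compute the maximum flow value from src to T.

Augment src→0→T: bottleneck 1. Total 1.
Augment src→1→T: bottleneck 1. Total 2.
No augmenting path remains in the residual graph.

2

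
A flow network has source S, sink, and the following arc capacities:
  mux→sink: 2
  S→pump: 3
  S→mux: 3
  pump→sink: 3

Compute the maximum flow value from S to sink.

Augment S→pump→sink: bottleneck 3. Total 3.
Augment S→mux→sink: bottleneck 2. Total 5.
No augmenting path remains in the residual graph.

5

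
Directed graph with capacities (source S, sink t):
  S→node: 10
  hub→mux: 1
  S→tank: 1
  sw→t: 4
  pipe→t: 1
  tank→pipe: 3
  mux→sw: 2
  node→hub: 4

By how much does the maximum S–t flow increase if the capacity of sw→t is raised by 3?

Original max flow = 2.
Edge sw→t does not cross the min cut (source side {S, hub, node}), so extra capacity there cannot help.
New max flow = 2. Increase = 0.

0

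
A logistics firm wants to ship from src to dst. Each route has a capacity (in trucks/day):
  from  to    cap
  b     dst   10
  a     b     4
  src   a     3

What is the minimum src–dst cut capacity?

3

Max flow = 3 (via 1 augmenting path).
In the residual at optimum, the set reachable from src is {src}.
Cut edges: src->a (cap 3). Sum = 3.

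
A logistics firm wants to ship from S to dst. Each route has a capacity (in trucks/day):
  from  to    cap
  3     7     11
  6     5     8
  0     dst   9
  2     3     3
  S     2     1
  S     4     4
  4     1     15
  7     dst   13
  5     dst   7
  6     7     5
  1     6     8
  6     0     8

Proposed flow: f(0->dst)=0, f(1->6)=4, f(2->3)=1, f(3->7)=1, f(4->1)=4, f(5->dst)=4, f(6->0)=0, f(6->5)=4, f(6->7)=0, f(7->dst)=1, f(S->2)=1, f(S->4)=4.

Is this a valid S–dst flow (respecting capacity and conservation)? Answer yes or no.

Yes

Every edge has 0 ≤ f(e) ≤ cap(e).
At each intermediate node, inflow equals outflow.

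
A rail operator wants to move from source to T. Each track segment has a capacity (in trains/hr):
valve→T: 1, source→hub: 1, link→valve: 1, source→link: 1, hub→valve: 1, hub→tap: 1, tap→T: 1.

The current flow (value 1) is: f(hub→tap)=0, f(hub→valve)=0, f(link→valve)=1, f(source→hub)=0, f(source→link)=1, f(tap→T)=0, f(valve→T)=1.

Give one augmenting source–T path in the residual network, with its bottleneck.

Residual along source→hub→tap→T: source→hub: 1, hub→tap: 1, tap→T: 1.
Bottleneck = min = 1.

source→hub→tap→T, bottleneck 1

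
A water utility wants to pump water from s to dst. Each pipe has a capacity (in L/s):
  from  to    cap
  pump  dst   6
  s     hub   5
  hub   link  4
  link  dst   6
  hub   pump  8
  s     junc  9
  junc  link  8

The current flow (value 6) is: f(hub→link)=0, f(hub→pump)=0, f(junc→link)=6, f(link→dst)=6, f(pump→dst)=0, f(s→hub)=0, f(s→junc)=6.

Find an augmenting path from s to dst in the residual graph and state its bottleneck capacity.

s→hub→pump→dst, bottleneck 5

Residual along s→hub→pump→dst: s→hub: 5, hub→pump: 8, pump→dst: 6.
Bottleneck = min = 5.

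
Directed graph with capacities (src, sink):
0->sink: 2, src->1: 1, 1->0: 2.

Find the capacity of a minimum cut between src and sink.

1

Max flow = 1 (via 1 augmenting path).
In the residual at optimum, the set reachable from src is {src}.
Cut edges: src->1 (cap 1). Sum = 1.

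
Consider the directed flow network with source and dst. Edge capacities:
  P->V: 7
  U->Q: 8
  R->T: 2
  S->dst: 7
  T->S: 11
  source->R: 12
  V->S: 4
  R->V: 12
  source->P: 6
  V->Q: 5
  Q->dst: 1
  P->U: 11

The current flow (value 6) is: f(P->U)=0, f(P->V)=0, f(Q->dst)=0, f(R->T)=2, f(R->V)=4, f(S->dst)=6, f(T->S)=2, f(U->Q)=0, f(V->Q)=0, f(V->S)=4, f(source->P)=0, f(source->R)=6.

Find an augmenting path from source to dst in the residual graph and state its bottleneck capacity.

source->R->V->Q->dst, bottleneck 1

Residual along source->R->V->Q->dst: source->R: 6, R->V: 8, V->Q: 5, Q->dst: 1.
Bottleneck = min = 1.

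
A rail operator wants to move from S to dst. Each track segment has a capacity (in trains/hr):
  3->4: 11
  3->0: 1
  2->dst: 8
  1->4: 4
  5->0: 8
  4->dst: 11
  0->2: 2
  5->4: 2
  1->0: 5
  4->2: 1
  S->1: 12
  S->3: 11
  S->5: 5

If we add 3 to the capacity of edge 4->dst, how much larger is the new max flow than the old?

3

Original max flow = 14.
After raising cap(4->dst), augmenting paths through that edge carry 3 more units.
New max flow = 17. Increase = 3.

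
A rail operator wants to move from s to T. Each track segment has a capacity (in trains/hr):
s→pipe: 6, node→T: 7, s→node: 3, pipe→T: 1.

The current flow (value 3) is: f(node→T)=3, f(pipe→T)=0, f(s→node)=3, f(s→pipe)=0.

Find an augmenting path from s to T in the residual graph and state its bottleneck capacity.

Residual along s→pipe→T: s→pipe: 6, pipe→T: 1.
Bottleneck = min = 1.

s→pipe→T, bottleneck 1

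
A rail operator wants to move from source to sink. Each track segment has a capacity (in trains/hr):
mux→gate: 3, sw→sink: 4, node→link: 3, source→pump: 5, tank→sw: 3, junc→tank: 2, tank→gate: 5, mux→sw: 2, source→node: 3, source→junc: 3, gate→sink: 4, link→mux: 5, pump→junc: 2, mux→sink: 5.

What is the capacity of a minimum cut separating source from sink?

Max flow = 5 (via 2 augmenting paths).
In the residual at optimum, the set reachable from source is {junc, pump, source}.
Cut edges: source→node (cap 3), junc→tank (cap 2). Sum = 5.

5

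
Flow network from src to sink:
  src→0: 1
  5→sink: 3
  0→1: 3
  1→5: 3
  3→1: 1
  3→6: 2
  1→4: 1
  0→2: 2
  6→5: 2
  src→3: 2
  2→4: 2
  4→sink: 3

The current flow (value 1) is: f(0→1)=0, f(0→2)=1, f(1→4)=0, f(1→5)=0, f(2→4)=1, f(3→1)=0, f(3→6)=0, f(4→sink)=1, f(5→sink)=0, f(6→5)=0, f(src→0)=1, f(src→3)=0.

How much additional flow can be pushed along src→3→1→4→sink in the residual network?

Residual capacities along the path: src→3: 2, 3→1: 1, 1→4: 1, 4→sink: 2.
Minimum is 1.

1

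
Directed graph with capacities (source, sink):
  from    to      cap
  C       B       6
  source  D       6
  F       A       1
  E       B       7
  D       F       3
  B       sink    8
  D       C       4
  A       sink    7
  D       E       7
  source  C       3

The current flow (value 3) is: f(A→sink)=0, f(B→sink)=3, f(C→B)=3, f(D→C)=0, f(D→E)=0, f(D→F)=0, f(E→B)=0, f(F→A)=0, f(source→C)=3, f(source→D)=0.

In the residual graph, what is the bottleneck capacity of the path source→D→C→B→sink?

Residual capacities along the path: source→D: 6, D→C: 4, C→B: 3, B→sink: 5.
Minimum is 3.

3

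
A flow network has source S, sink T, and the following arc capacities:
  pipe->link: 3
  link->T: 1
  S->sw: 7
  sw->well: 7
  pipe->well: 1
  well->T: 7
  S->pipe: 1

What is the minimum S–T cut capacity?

Max flow = 8 (via 2 augmenting paths).
In the residual at optimum, the set reachable from S is {S}.
Cut edges: S->sw (cap 7), S->pipe (cap 1). Sum = 8.

8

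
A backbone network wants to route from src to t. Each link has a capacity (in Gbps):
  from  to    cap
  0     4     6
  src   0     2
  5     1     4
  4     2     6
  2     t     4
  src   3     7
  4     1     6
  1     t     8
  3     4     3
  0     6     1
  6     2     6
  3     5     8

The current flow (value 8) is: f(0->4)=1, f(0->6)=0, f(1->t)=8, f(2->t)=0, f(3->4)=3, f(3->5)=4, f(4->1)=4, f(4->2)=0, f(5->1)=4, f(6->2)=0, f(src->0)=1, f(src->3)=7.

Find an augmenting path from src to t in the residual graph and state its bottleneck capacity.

Residual along src->0->4->2->t: src->0: 1, 0->4: 5, 4->2: 6, 2->t: 4.
Bottleneck = min = 1.

src->0->4->2->t, bottleneck 1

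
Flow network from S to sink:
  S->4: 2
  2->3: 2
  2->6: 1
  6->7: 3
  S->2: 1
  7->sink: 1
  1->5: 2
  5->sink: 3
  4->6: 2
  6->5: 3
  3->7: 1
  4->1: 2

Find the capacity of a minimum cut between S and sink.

Max flow = 3 (via 2 augmenting paths).
In the residual at optimum, the set reachable from S is {S}.
Cut edges: S->4 (cap 2), S->2 (cap 1). Sum = 3.

3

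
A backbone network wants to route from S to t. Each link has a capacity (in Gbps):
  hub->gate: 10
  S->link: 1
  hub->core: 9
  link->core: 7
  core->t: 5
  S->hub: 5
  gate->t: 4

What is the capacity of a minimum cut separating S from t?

6

Max flow = 6 (via 3 augmenting paths).
In the residual at optimum, the set reachable from S is {S}.
Cut edges: S->link (cap 1), S->hub (cap 5). Sum = 6.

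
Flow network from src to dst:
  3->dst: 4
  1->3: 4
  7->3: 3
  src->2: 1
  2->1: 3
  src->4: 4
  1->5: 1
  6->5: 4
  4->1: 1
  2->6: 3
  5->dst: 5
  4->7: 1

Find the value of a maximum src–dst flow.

3

Augment src->4->7->3->dst: bottleneck 1. Total 1.
Augment src->4->1->3->dst: bottleneck 1. Total 2.
Augment src->2->1->3->dst: bottleneck 1. Total 3.
No augmenting path remains in the residual graph.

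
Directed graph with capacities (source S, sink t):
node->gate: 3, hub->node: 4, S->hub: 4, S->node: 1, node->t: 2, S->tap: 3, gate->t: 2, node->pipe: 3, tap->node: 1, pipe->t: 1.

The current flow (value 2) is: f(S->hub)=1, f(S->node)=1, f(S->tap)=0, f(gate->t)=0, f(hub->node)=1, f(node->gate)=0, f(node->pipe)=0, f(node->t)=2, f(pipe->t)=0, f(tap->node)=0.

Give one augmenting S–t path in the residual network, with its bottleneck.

S->hub->node->gate->t, bottleneck 2

Residual along S->hub->node->gate->t: S->hub: 3, hub->node: 3, node->gate: 3, gate->t: 2.
Bottleneck = min = 2.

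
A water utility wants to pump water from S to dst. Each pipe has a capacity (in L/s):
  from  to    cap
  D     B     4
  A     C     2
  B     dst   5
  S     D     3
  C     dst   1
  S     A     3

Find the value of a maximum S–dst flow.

4

Augment S->A->C->dst: bottleneck 1. Total 1.
Augment S->D->B->dst: bottleneck 3. Total 4.
No augmenting path remains in the residual graph.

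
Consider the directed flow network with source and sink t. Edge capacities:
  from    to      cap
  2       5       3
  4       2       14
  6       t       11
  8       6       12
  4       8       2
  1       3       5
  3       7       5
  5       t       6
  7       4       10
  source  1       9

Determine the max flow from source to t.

Augment source→1→3→7→4→2→5→t: bottleneck 3. Total 3.
Augment source→1→3→7→4→8→6→t: bottleneck 2. Total 5.
No augmenting path remains in the residual graph.

5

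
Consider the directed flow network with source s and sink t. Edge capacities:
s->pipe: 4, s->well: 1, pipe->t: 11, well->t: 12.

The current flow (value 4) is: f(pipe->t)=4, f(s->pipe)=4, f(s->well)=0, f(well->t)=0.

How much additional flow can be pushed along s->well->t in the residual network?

Residual capacities along the path: s->well: 1, well->t: 12.
Minimum is 1.

1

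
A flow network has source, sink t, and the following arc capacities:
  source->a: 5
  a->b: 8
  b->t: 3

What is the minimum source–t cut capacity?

Max flow = 3 (via 1 augmenting path).
In the residual at optimum, the set reachable from source is {a, b, source}.
Cut edges: b->t (cap 3). Sum = 3.

3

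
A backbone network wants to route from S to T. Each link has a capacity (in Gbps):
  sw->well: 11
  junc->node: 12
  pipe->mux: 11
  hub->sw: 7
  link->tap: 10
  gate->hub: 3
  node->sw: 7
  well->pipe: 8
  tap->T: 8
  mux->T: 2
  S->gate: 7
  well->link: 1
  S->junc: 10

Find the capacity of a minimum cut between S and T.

Max flow = 3 (via 2 augmenting paths).
In the residual at optimum, the set reachable from S is {S, gate, hub, junc, mux, node, pipe, sw, well}.
Cut edges: well->link (cap 1), mux->T (cap 2). Sum = 3.

3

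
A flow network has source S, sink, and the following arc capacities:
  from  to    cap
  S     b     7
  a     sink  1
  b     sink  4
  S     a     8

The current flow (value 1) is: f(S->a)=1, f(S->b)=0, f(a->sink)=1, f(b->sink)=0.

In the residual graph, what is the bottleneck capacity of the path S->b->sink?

Residual capacities along the path: S->b: 7, b->sink: 4.
Minimum is 4.

4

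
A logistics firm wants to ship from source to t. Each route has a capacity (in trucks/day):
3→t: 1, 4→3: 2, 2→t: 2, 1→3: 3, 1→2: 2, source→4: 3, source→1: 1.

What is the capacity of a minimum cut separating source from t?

2

Max flow = 2 (via 2 augmenting paths).
In the residual at optimum, the set reachable from source is {3, 4, source}.
Cut edges: source→1 (cap 1), 3→t (cap 1). Sum = 2.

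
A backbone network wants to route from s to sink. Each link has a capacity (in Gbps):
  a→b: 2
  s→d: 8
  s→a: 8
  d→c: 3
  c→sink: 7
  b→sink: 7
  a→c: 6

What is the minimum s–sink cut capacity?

9

Max flow = 9 (via 3 augmenting paths).
In the residual at optimum, the set reachable from s is {a, c, d, s}.
Cut edges: a→b (cap 2), c→sink (cap 7). Sum = 9.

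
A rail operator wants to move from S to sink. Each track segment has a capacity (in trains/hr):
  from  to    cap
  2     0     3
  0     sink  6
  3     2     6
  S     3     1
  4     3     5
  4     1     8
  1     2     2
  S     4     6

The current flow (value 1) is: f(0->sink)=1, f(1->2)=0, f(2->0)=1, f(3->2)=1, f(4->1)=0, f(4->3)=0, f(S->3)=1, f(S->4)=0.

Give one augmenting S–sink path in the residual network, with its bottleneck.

Residual along S->4->3->2->0->sink: S->4: 6, 4->3: 5, 3->2: 5, 2->0: 2, 0->sink: 5.
Bottleneck = min = 2.

S->4->3->2->0->sink, bottleneck 2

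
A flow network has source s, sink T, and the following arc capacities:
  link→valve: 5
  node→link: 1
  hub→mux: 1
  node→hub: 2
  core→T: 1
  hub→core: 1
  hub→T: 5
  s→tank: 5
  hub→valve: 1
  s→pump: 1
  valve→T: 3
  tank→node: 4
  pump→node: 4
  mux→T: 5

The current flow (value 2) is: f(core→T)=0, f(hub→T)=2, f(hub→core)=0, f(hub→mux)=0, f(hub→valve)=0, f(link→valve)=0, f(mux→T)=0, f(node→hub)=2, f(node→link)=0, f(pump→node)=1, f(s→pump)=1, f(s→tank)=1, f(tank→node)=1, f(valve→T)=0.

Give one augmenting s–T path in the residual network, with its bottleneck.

Residual along s→tank→node→link→valve→T: s→tank: 4, tank→node: 3, node→link: 1, link→valve: 5, valve→T: 3.
Bottleneck = min = 1.

s→tank→node→link→valve→T, bottleneck 1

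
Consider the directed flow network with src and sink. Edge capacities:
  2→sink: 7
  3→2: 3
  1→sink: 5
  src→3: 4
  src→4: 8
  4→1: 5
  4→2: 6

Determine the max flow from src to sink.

11

Augment src→4→1→sink: bottleneck 5. Total 5.
Augment src→4→2→sink: bottleneck 3. Total 8.
Augment src→3→2→sink: bottleneck 3. Total 11.
No augmenting path remains in the residual graph.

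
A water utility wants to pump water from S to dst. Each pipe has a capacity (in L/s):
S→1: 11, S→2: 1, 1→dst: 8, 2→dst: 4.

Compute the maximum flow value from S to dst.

Augment S→2→dst: bottleneck 1. Total 1.
Augment S→1→dst: bottleneck 8. Total 9.
No augmenting path remains in the residual graph.

9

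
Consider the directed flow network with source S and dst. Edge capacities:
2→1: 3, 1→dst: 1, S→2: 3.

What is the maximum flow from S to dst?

1

Augment S→2→1→dst: bottleneck 1. Total 1.
No augmenting path remains in the residual graph.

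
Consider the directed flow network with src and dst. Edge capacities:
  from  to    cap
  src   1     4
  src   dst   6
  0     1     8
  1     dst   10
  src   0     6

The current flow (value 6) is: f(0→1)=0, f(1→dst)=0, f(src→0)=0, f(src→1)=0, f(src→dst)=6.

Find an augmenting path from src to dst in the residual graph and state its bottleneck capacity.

Residual along src→1→dst: src→1: 4, 1→dst: 10.
Bottleneck = min = 4.

src→1→dst, bottleneck 4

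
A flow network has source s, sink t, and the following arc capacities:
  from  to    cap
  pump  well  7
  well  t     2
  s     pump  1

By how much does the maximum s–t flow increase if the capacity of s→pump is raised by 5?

Original max flow = 1.
After raising cap(s→pump), augmenting paths through that edge carry 1 more unit.
New max flow = 2. Increase = 1.

1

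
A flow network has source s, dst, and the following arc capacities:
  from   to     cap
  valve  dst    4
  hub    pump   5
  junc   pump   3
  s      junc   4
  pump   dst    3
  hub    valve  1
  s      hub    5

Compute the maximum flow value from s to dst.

Augment s->junc->pump->dst: bottleneck 3. Total 3.
Augment s->hub->valve->dst: bottleneck 1. Total 4.
No augmenting path remains in the residual graph.

4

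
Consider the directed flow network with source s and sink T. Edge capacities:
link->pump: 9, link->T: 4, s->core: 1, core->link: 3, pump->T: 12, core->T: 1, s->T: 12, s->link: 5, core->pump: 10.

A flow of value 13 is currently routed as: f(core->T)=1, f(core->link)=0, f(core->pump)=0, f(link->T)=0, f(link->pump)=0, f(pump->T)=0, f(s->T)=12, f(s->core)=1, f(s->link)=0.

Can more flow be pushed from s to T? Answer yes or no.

Yes

Residual path s->link->T has bottleneck 4 > 0.
Pushing 4 along it raises the flow to 17, so the given flow is not maximum.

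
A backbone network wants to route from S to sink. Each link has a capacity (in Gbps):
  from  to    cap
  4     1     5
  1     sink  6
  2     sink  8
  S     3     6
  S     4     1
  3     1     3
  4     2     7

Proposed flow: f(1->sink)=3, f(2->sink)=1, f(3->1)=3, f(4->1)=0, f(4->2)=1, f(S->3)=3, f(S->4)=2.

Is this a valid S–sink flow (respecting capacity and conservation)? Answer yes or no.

No

Capacity violated on S->4: flow 2 > capacity 1.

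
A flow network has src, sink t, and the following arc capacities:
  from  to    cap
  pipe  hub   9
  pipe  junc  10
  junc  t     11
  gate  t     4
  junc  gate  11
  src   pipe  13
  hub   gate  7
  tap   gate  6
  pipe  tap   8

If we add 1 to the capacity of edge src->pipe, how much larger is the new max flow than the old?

1

Original max flow = 13.
After raising cap(src->pipe), augmenting paths through that edge carry 1 more unit.
New max flow = 14. Increase = 1.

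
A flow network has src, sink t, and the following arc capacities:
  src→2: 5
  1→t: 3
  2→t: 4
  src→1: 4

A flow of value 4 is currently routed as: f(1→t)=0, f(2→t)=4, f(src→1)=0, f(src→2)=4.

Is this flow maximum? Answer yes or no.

No

Residual path src→1→t has bottleneck 3 > 0.
Pushing 3 along it raises the flow to 7, so the given flow is not maximum.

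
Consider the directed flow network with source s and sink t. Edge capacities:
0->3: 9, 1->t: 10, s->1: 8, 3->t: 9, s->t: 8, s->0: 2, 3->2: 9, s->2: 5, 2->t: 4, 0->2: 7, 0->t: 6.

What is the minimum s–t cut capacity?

22

Max flow = 22 (via 4 augmenting paths).
In the residual at optimum, the set reachable from s is {2, s}.
Cut edges: s->0 (cap 2), s->1 (cap 8), s->t (cap 8), 2->t (cap 4). Sum = 22.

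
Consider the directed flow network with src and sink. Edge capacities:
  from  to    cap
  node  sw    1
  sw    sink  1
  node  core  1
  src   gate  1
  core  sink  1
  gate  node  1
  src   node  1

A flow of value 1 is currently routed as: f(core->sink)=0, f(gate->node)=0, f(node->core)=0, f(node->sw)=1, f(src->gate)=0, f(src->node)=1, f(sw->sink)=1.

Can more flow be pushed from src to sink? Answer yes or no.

Residual path src->gate->node->core->sink has bottleneck 1 > 0.
Pushing 1 along it raises the flow to 2, so the given flow is not maximum.

Yes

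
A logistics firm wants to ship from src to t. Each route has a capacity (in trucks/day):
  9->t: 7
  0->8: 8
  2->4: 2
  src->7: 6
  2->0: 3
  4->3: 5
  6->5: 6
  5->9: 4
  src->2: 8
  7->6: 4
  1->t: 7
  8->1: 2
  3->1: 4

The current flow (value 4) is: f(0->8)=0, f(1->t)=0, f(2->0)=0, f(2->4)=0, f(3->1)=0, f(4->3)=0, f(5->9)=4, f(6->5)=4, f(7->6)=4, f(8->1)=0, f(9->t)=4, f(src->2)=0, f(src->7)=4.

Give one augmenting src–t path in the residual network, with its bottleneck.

Residual along src->2->0->8->1->t: src->2: 8, 2->0: 3, 0->8: 8, 8->1: 2, 1->t: 7.
Bottleneck = min = 2.

src->2->0->8->1->t, bottleneck 2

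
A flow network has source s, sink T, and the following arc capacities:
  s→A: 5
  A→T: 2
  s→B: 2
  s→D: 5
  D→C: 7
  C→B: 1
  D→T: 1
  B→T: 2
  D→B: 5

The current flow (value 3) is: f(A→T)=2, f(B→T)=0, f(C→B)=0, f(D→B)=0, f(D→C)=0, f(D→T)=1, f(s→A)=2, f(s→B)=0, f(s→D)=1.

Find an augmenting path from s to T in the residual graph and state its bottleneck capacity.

s→B→T, bottleneck 2

Residual along s→B→T: s→B: 2, B→T: 2.
Bottleneck = min = 2.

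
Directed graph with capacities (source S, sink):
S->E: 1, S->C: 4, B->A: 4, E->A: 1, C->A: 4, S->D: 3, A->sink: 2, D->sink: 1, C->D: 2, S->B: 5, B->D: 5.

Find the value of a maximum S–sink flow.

3

Augment S->D->sink: bottleneck 1. Total 1.
Augment S->C->A->sink: bottleneck 2. Total 3.
No augmenting path remains in the residual graph.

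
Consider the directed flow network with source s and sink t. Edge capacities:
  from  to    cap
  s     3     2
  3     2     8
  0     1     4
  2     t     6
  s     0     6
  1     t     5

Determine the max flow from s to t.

Augment s->0->1->t: bottleneck 4. Total 4.
Augment s->3->2->t: bottleneck 2. Total 6.
No augmenting path remains in the residual graph.

6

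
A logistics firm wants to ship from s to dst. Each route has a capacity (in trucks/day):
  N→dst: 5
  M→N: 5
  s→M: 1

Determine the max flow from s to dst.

1

Augment s→M→N→dst: bottleneck 1. Total 1.
No augmenting path remains in the residual graph.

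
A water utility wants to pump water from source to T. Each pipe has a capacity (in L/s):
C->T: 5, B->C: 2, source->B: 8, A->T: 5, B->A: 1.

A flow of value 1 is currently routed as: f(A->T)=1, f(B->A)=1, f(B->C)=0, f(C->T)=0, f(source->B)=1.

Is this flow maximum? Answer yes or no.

Residual path source->B->C->T has bottleneck 2 > 0.
Pushing 2 along it raises the flow to 3, so the given flow is not maximum.

No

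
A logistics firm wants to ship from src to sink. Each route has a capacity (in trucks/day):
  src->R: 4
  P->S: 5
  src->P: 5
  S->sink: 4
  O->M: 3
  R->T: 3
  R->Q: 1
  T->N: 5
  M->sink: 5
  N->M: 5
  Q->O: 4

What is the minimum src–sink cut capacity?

Max flow = 8 (via 3 augmenting paths).
In the residual at optimum, the set reachable from src is {P, S, src}.
Cut edges: src->R (cap 4), S->sink (cap 4). Sum = 8.

8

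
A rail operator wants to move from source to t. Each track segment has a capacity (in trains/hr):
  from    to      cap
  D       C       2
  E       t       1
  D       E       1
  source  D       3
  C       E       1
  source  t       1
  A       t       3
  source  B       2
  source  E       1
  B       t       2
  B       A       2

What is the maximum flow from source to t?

4

Augment source->t: bottleneck 1. Total 1.
Augment source->B->t: bottleneck 2. Total 3.
Augment source->E->t: bottleneck 1. Total 4.
No augmenting path remains in the residual graph.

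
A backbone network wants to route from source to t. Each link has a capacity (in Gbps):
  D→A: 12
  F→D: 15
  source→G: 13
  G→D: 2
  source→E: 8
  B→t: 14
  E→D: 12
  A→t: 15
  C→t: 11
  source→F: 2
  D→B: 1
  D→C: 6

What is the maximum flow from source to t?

12

Augment source→G→D→B→t: bottleneck 1. Total 1.
Augment source→G→D→C→t: bottleneck 1. Total 2.
Augment source→E→D→C→t: bottleneck 5. Total 7.
Augment source→E→D→A→t: bottleneck 3. Total 10.
Augment source→F→D→A→t: bottleneck 2. Total 12.
No augmenting path remains in the residual graph.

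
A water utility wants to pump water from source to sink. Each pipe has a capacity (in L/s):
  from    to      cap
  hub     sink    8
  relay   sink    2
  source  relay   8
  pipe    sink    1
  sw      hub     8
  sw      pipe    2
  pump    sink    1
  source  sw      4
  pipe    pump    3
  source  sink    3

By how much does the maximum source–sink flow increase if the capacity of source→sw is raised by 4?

Original max flow = 9.
After raising cap(source→sw), augmenting paths through that edge carry 4 more units.
New max flow = 13. Increase = 4.

4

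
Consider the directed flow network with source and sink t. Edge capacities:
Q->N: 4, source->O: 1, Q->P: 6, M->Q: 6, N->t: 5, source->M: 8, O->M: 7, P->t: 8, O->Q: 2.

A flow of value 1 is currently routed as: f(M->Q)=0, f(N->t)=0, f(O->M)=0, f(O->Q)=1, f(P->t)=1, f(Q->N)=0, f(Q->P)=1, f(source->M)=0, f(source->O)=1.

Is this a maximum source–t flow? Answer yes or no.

Residual path source->M->Q->P->t has bottleneck 5 > 0.
Pushing 5 along it raises the flow to 6, so the given flow is not maximum.

No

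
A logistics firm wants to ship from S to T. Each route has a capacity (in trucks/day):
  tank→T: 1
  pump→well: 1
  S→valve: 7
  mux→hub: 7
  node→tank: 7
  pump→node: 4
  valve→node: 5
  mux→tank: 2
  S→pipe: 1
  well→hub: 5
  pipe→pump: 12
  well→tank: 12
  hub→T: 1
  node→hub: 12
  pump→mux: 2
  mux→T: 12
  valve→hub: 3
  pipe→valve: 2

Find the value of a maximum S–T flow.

Augment S→valve→hub→T: bottleneck 1. Total 1.
Augment S→pipe→pump→mux→T: bottleneck 1. Total 2.
Augment S→valve→node→tank→T: bottleneck 1. Total 3.
No augmenting path remains in the residual graph.

3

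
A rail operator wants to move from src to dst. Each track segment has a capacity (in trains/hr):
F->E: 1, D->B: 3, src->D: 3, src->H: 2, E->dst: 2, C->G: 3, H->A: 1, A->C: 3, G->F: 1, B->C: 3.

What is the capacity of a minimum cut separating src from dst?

Max flow = 1 (via 1 augmenting path).
In the residual at optimum, the set reachable from src is {A, B, C, D, G, H, src}.
Cut edges: G->F (cap 1). Sum = 1.

1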